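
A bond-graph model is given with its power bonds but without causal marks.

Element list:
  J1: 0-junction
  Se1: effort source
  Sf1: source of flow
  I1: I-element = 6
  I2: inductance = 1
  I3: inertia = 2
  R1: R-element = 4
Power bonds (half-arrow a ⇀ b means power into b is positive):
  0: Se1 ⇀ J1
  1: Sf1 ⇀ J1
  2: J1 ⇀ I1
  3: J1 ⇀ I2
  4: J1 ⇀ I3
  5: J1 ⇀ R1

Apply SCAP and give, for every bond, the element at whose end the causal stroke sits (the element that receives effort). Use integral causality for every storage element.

bond 0 →J1
bond 1 →Sf1
bond 2 →I1
bond 3 →I2
bond 4 →I3
bond 5 →R1

β0 stroke→J1  (Se1 fixes effort; stroke away)
β1 stroke→Sf1  (Sf1: flow source, stroke at near end)
β2 stroke→I1  (0-jn J1 has e-setter on 0)
β3 stroke→I2  (J1: bond 0 brought effort, rest push out)
β4 stroke→I3  (common-e at J1 fixed by 0)
β5 stroke→R1  (J1 effort already set via bond 0)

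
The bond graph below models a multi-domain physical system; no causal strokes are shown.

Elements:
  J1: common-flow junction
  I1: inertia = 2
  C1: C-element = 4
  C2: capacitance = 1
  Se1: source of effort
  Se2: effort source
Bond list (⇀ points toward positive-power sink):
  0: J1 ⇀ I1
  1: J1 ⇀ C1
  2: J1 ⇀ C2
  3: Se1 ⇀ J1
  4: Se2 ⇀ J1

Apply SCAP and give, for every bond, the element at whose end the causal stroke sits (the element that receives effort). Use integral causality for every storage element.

bond 0 stroke→I1
bond 1 stroke→J1
bond 2 stroke→J1
bond 3 stroke→J1
bond 4 stroke→J1

#3 →J1  (Se1: effort source, stroke at far end)
#4 →J1  (source Se2 imposes e)
#0 →I1  (prefer integral on I1)
#1 →J1  (common-f at J1 fixed by 0)
#2 →J1  (common-f at J1 fixed by 0)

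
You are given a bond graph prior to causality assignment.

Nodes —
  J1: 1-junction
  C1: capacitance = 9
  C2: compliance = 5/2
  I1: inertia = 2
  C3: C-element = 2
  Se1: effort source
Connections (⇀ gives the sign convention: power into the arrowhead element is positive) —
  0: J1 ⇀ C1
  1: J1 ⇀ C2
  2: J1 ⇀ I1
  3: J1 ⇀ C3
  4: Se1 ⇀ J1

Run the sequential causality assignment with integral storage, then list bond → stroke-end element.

#0 →J1
#1 →J1
#2 →I1
#3 →J1
#4 →J1

β4 |J1  (Se1 fixes effort; stroke away)
β0 |J1  (C1 integral (e out))
β1 |J1  (prefer integral on C2)
β2 |I1  (prefer integral on I1)
β3 |J1  (1-jn J1 has f-setter on 2)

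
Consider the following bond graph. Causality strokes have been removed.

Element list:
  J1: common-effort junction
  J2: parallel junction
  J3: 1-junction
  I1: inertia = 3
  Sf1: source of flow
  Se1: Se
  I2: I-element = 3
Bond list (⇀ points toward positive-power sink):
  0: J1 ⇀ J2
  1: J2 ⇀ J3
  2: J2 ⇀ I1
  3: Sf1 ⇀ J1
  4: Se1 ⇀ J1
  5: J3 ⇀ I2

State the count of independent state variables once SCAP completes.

b3 stroke at Sf1  (source Sf1 imposes f)
b4 stroke at J1  (Se1: effort source, stroke at far end)
b0 stroke at J2  (J1: bond 4 brought effort, rest push out)
b1 stroke at J3  (0-jn J2 has e-setter on 0)
b2 stroke at I1  (0-jn J2 has e-setter on 0)
b5 stroke at I2  (J3: last free bond brings flow in)

2  (I1, I2 all integral)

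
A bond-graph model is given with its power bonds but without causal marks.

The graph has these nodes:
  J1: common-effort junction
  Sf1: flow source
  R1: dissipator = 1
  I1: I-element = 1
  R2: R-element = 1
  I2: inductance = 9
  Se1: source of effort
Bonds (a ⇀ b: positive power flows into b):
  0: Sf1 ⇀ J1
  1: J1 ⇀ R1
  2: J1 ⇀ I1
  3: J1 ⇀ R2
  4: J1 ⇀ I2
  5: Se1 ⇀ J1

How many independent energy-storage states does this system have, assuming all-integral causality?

2  (I1, I2 all integral)

bond 0 stroke→Sf1  (source Sf1 imposes f)
bond 5 stroke→J1  (Se1 fixes effort; stroke away)
bond 1 stroke→R1  (common-e at J1 fixed by 5)
bond 2 stroke→I1  (common-e at J1 fixed by 5)
bond 3 stroke→R2  (J1: bond 5 brought effort, rest push out)
bond 4 stroke→I2  (J1 effort already set via bond 5)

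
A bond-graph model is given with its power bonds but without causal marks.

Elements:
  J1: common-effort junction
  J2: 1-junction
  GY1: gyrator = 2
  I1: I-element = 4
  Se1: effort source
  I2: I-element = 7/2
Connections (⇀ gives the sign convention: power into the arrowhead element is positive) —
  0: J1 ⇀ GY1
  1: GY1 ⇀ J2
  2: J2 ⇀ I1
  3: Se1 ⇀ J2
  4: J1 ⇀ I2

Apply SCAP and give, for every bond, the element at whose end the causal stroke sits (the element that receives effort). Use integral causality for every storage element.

β3 stroke at J2  (source Se1 imposes e)
β2 stroke at I1  (I1: I, integral causality)
β1 stroke at J2  (J2 flow already set via bond 2)
β0 stroke at J1  (GY GY1: same side as bond 1)
β4 stroke at I2  (J1 effort already set via bond 0)

b0 →J1
b1 →J2
b2 →I1
b3 →J2
b4 →I2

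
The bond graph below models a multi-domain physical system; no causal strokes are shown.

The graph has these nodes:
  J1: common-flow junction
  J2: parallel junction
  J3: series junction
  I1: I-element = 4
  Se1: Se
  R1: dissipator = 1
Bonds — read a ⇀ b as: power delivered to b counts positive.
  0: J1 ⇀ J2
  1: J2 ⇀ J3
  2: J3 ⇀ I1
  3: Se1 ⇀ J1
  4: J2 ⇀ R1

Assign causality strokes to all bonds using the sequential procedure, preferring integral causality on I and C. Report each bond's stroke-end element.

#3 stroke at J1  (source Se1 imposes e)
#0 stroke at J2  (closing 1-jn rule on J1)
#1 stroke at J3  (common-e at J2 fixed by 0)
#4 stroke at R1  (J2 effort already set via bond 0)
#2 stroke at I1  (J3: last free bond brings flow in)

β0 |J2
β1 |J3
β2 |I1
β3 |J1
β4 |R1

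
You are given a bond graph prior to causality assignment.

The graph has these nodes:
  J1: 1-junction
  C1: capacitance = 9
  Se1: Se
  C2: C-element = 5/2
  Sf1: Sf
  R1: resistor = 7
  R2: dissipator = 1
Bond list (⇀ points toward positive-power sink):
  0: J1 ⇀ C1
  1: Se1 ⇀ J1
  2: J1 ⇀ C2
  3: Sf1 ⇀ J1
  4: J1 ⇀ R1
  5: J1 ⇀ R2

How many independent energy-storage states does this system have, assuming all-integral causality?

2  (C1, C2 all integral)

#1 →J1  (Se1 fixes effort; stroke away)
#3 →Sf1  (source Sf1 imposes f)
#0 →J1  (J1: bond 3 brought flow, rest push out)
#2 →J1  (common-f at J1 fixed by 3)
#4 →J1  (J1: bond 3 brought flow, rest push out)
#5 →J1  (common-f at J1 fixed by 3)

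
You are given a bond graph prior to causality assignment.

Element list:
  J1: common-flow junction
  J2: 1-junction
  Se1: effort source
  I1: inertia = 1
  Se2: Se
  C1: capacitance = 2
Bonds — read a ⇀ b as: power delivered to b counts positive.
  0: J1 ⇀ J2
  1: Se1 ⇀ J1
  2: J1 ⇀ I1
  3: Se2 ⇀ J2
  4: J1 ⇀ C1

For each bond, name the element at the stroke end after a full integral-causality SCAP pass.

#0 →J1
#1 →J1
#2 →I1
#3 →J2
#4 →J1

bond 1 stroke→J1  (Se1 fixes effort; stroke away)
bond 3 stroke→J2  (source Se2 imposes e)
bond 0 stroke→J1  (J2: last free bond brings flow in)
bond 2 stroke→I1  (I1 integral (f out))
bond 4 stroke→J1  (common-f at J1 fixed by 2)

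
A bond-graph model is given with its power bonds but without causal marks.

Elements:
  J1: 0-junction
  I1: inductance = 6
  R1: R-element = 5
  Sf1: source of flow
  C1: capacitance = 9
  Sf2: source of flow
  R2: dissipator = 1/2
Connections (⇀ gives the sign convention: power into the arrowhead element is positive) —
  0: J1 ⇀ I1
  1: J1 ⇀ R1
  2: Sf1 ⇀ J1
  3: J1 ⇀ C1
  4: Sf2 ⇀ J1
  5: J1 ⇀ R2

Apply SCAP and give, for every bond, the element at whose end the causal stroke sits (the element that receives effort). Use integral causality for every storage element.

β0 stroke at I1
β1 stroke at R1
β2 stroke at Sf1
β3 stroke at J1
β4 stroke at Sf2
β5 stroke at R2

bond 2 stroke at Sf1  (Sf1 (Sf) sets flow on bond)
bond 4 stroke at Sf2  (Sf2 fixes flow; stroke at Sf2)
bond 0 stroke at I1  (I1 integral (f out))
bond 3 stroke at J1  (C1: C, integral causality)
bond 1 stroke at R1  (common-e at J1 fixed by 3)
bond 5 stroke at R2  (0-jn J1 has e-setter on 3)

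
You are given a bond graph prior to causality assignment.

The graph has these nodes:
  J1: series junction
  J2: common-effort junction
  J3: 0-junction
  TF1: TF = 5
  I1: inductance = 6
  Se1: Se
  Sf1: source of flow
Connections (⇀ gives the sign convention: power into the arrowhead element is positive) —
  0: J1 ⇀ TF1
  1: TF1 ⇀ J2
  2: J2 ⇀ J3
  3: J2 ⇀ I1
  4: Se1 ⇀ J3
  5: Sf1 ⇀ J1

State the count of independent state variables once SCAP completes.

β4 |J3  (Se1: effort source, stroke at far end)
β5 |Sf1  (Sf1 fixes flow; stroke at Sf1)
β0 |J1  (J1: bond 5 brought flow, rest push out)
β2 |J2  (J3 effort already set via bond 4)
β1 |TF1  (TF TF1: opposite of bond 0)
β3 |I1  (common-e at J2 fixed by 2)

1  (I1 all integral)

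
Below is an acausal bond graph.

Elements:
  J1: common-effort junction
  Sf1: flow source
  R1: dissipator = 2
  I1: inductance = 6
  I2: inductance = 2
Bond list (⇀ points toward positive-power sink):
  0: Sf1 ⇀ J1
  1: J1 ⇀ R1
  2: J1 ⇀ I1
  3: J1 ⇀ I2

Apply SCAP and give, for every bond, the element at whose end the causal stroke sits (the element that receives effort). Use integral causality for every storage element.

β0 stroke at Sf1  (Sf1 fixes flow; stroke at Sf1)
β2 stroke at I1  (I1: I, integral causality)
β3 stroke at I2  (I2: I, integral causality)
β1 stroke at J1  (closing 0-jn rule on J1)

β0 stroke→Sf1
β1 stroke→J1
β2 stroke→I1
β3 stroke→I2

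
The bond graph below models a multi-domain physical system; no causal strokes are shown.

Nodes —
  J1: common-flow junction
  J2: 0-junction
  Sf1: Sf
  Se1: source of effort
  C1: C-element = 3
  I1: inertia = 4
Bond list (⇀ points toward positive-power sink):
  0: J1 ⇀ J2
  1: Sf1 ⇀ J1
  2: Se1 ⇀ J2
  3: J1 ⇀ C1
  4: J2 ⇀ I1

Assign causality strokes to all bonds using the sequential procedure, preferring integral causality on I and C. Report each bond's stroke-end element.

β0 |J1
β1 |Sf1
β2 |J2
β3 |J1
β4 |I1

β1 stroke at Sf1  (Sf1 fixes flow; stroke at Sf1)
β2 stroke at J2  (Se1: effort source, stroke at far end)
β0 stroke at J1  (J1: bond 1 brought flow, rest push out)
β3 stroke at J1  (J1 flow already set via bond 1)
β4 stroke at I1  (J2: bond 2 brought effort, rest push out)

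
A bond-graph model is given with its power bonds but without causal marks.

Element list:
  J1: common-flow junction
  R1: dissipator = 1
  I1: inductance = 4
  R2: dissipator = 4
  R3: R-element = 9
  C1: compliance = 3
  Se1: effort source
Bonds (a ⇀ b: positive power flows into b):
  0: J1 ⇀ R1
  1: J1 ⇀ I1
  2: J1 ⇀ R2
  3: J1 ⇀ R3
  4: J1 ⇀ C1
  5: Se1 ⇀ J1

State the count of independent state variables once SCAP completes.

β5 →J1  (Se1 fixes effort; stroke away)
β1 →I1  (I1: I, integral causality)
β0 →J1  (1-jn J1 has f-setter on 1)
β2 →J1  (common-f at J1 fixed by 1)
β3 →J1  (J1 flow already set via bond 1)
β4 →J1  (J1: bond 1 brought flow, rest push out)

2  (C1, I1 all integral)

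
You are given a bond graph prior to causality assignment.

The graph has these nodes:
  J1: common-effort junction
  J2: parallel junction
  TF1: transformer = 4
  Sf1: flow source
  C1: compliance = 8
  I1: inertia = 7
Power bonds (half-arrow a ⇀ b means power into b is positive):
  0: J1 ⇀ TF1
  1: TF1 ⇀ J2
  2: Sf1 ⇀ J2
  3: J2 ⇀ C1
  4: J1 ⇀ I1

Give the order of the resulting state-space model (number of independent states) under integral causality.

2  (C1, I1 all integral)

b2 |Sf1  (Sf1 fixes flow; stroke at Sf1)
b3 |J2  (prefer integral on C1)
b1 |TF1  (0-jn J2 has e-setter on 3)
b0 |J1  (TF TF1: opposite of bond 1)
b4 |I1  (common-e at J1 fixed by 0)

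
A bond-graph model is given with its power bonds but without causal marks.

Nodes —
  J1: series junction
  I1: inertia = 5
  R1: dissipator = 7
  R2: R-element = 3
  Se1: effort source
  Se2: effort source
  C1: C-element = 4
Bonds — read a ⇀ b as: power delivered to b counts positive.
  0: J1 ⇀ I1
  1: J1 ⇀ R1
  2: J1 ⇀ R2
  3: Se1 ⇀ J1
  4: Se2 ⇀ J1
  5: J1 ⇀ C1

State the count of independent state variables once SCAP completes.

#3 stroke→J1  (Se1 (Se) sets effort on bond)
#4 stroke→J1  (Se2 fixes effort; stroke away)
#0 stroke→I1  (I1 outputs flow p/I1)
#1 stroke→J1  (1-jn J1 has f-setter on 0)
#2 stroke→J1  (J1 flow already set via bond 0)
#5 stroke→J1  (common-f at J1 fixed by 0)

2  (C1, I1 all integral)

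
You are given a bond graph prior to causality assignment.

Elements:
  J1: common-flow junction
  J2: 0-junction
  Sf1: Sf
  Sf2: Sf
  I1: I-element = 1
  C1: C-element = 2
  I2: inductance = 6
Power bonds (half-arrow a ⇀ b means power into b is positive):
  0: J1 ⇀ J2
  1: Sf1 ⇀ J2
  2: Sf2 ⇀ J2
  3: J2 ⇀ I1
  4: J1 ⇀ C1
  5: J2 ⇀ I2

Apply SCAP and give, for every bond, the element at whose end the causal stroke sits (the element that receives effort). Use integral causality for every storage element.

#0 stroke at J2
#1 stroke at Sf1
#2 stroke at Sf2
#3 stroke at I1
#4 stroke at J1
#5 stroke at I2

b1 |Sf1  (Sf1 (Sf) sets flow on bond)
b2 |Sf2  (source Sf2 imposes f)
b3 |I1  (prefer integral on I1)
b4 |J1  (prefer integral on C1)
b0 |J2  (closing 1-jn rule on J1)
b5 |I2  (J2: bond 0 brought effort, rest push out)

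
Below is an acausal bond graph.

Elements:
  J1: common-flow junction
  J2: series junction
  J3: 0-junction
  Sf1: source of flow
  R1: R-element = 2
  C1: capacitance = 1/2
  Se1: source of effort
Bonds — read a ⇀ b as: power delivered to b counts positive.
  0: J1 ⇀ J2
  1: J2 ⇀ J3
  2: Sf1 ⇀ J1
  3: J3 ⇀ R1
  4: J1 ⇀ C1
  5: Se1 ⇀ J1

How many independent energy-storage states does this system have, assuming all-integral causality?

bond 2 |Sf1  (source Sf1 imposes f)
bond 5 |J1  (Se1 (Se) sets effort on bond)
bond 0 |J1  (J1: bond 2 brought flow, rest push out)
bond 4 |J1  (common-f at J1 fixed by 2)
bond 1 |J2  (J2: bond 0 brought flow, rest push out)
bond 3 |J3  (only one effort-in slot at J3)

1  (C1 all integral)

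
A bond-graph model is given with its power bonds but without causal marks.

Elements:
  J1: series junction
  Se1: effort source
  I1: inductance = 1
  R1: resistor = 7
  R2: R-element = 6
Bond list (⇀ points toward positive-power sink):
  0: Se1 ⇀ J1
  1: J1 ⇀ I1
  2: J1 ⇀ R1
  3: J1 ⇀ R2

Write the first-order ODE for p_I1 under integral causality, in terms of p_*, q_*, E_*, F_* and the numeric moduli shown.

#0 →J1  (Se1 (Se) sets effort on bond)
#1 →I1  (I1 outputs flow p/I1)
#2 →J1  (common-f at J1 fixed by 1)
#3 →J1  (common-f at J1 fixed by 1)

dp_I1/dt = E_Se1 - 13*p_I1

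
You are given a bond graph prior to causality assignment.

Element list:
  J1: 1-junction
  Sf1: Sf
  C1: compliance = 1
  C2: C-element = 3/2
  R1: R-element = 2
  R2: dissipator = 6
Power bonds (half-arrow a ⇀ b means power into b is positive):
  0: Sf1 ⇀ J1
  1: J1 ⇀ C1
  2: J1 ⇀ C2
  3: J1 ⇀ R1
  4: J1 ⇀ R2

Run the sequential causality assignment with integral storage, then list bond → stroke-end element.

bond 0 |Sf1
bond 1 |J1
bond 2 |J1
bond 3 |J1
bond 4 |J1

b0 →Sf1  (Sf1 (Sf) sets flow on bond)
b1 →J1  (1-jn J1 has f-setter on 0)
b2 →J1  (J1 flow already set via bond 0)
b3 →J1  (common-f at J1 fixed by 0)
b4 →J1  (J1: bond 0 brought flow, rest push out)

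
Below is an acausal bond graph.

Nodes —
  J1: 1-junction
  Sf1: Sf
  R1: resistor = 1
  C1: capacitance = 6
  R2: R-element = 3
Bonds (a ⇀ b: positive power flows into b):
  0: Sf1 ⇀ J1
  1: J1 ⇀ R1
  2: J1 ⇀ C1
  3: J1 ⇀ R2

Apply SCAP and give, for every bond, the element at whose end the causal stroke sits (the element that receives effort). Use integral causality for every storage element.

β0 stroke at Sf1  (Sf1: flow source, stroke at near end)
β1 stroke at J1  (J1 flow already set via bond 0)
β2 stroke at J1  (J1: bond 0 brought flow, rest push out)
β3 stroke at J1  (1-jn J1 has f-setter on 0)

#0 stroke→Sf1
#1 stroke→J1
#2 stroke→J1
#3 stroke→J1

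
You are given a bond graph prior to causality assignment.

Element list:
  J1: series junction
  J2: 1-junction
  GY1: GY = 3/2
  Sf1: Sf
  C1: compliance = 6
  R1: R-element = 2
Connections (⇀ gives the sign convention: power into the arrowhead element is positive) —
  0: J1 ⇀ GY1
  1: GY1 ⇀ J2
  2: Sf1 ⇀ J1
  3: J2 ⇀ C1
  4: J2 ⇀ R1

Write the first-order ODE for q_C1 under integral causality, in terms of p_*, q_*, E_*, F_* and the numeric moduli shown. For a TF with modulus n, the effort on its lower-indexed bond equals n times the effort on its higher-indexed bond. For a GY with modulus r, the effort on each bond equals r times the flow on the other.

dq_C1/dt = 3*F_Sf1/4 - q_C1/12

β2 |Sf1  (Sf1: flow source, stroke at near end)
β0 |J1  (J1 flow already set via bond 2)
β1 |J2  (through GY1, causality inverts; strokes same side of GY1)
β3 |J2  (prefer integral on C1)
β4 |R1  (closing 1-jn rule on J2)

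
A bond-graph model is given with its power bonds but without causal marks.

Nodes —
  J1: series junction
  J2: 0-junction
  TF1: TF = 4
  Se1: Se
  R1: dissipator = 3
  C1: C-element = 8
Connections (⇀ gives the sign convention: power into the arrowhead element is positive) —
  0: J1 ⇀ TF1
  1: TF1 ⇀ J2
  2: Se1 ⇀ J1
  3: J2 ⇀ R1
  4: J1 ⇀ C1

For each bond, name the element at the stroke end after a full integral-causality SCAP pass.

bond 0 |TF1
bond 1 |J2
bond 2 |J1
bond 3 |R1
bond 4 |J1

#2 stroke at J1  (Se1 (Se) sets effort on bond)
#4 stroke at J1  (prefer integral on C1)
#0 stroke at TF1  (closing 1-jn rule on J1)
#1 stroke at J2  (TF1 one-in-one-out from 0)
#3 stroke at R1  (0-jn J2 has e-setter on 1)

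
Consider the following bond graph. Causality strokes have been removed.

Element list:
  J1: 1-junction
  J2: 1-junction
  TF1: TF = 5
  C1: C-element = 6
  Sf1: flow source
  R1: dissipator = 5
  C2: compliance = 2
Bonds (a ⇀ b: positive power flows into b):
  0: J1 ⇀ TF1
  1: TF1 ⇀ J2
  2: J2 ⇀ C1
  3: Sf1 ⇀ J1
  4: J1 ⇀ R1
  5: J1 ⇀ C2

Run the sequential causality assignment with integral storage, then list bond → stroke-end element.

β3 →Sf1  (source Sf1 imposes f)
β0 →J1  (J1: bond 3 brought flow, rest push out)
β4 →J1  (J1: bond 3 brought flow, rest push out)
β5 →J1  (J1 flow already set via bond 3)
β1 →TF1  (TF1: transformer flips bond 0)
β2 →J2  (J2 flow already set via bond 1)

#0 stroke at J1
#1 stroke at TF1
#2 stroke at J2
#3 stroke at Sf1
#4 stroke at J1
#5 stroke at J1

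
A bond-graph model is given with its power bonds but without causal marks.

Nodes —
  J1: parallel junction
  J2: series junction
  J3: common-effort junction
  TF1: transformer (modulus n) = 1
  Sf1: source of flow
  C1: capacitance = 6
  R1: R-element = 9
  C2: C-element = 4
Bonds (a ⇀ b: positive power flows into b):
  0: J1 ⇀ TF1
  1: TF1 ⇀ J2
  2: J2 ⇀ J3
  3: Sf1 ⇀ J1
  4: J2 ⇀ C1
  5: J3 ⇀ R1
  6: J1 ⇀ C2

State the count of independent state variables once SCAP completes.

#3 stroke at Sf1  (Sf1 (Sf) sets flow on bond)
#4 stroke at J2  (prefer integral on C1)
#6 stroke at J1  (C2 outputs effort q/C2)
#0 stroke at TF1  (J1 effort already set via bond 6)
#1 stroke at J2  (through TF1, causality passes straight; one stroke at TF1)
#2 stroke at J3  (J2 needs exactly one f-in)
#5 stroke at R1  (J3 effort already set via bond 2)

2  (C1, C2 all integral)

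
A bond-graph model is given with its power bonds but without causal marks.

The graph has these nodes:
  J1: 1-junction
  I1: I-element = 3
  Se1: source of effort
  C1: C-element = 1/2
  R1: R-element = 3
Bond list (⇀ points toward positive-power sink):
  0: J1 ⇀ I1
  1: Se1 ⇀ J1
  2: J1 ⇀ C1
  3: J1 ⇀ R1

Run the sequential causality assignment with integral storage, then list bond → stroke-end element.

b0 →I1
b1 →J1
b2 →J1
b3 →J1

bond 1 |J1  (Se1 fixes effort; stroke away)
bond 0 |I1  (I1 outputs flow p/I1)
bond 2 |J1  (common-f at J1 fixed by 0)
bond 3 |J1  (J1: bond 0 brought flow, rest push out)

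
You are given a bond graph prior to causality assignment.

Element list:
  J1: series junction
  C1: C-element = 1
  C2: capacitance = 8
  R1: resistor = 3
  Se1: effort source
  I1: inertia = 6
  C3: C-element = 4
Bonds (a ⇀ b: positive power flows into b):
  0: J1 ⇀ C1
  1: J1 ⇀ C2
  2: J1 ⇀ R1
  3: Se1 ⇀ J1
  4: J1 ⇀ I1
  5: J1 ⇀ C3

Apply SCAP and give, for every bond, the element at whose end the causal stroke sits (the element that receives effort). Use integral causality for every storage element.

#3 |J1  (Se1 fixes effort; stroke away)
#0 |J1  (C1 outputs effort q/C1)
#1 |J1  (C2 outputs effort q/C2)
#4 |I1  (prefer integral on I1)
#2 |J1  (1-jn J1 has f-setter on 4)
#5 |J1  (common-f at J1 fixed by 4)

#0 →J1
#1 →J1
#2 →J1
#3 →J1
#4 →I1
#5 →J1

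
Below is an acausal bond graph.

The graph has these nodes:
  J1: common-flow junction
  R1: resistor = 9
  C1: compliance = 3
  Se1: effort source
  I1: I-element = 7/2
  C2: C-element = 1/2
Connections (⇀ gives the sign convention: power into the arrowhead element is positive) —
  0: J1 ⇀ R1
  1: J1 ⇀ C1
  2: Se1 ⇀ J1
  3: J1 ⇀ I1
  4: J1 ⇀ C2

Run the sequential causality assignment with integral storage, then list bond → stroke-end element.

β2 →J1  (source Se1 imposes e)
β1 →J1  (prefer integral on C1)
β3 →I1  (I1 outputs flow p/I1)
β0 →J1  (1-jn J1 has f-setter on 3)
β4 →J1  (1-jn J1 has f-setter on 3)

b0 |J1
b1 |J1
b2 |J1
b3 |I1
b4 |J1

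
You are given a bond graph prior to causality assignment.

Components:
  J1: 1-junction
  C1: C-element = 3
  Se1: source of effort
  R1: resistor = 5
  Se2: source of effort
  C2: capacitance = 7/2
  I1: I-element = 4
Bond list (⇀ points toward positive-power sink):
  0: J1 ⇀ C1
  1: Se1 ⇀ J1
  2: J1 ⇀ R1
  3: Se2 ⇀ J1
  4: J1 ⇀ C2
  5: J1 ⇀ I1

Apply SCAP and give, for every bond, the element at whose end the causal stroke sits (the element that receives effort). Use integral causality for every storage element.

bond 0 stroke→J1
bond 1 stroke→J1
bond 2 stroke→J1
bond 3 stroke→J1
bond 4 stroke→J1
bond 5 stroke→I1

b1 stroke at J1  (Se1 (Se) sets effort on bond)
b3 stroke at J1  (Se2 (Se) sets effort on bond)
b0 stroke at J1  (prefer integral on C1)
b4 stroke at J1  (C2 outputs effort q/C2)
b5 stroke at I1  (I1 outputs flow p/I1)
b2 stroke at J1  (common-f at J1 fixed by 5)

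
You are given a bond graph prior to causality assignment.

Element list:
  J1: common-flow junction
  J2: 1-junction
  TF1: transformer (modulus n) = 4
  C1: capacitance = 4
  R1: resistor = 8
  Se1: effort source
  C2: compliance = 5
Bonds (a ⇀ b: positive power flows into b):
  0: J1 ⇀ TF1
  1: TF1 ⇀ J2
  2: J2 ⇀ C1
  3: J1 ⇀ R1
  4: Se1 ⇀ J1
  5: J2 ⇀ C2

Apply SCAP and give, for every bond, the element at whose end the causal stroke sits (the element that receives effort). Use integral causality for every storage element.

#4 |J1  (source Se1 imposes e)
#2 |J2  (C1 outputs effort q/C1)
#5 |J2  (C2 integral (e out))
#1 |TF1  (closing 1-jn rule on J2)
#0 |J1  (TF TF1: opposite of bond 1)
#3 |R1  (only one flow-in slot at J1)

bond 0 →J1
bond 1 →TF1
bond 2 →J2
bond 3 →R1
bond 4 →J1
bond 5 →J2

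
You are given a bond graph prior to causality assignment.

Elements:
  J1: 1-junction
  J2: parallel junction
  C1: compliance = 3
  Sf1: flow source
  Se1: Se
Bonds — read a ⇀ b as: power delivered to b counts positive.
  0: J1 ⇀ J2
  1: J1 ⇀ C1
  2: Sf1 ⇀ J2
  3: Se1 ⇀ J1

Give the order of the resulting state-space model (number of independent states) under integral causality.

1  (C1 all integral)

β2 →Sf1  (source Sf1 imposes f)
β3 →J1  (source Se1 imposes e)
β0 →J2  (closing 0-jn rule on J2)
β1 →J1  (J1: bond 0 brought flow, rest push out)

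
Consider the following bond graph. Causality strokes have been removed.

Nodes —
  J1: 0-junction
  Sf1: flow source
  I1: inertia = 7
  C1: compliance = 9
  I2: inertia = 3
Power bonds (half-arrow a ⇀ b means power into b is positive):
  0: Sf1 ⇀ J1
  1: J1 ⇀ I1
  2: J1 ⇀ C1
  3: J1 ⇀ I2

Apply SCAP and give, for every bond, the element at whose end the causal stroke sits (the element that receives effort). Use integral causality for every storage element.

#0 →Sf1  (Sf1 fixes flow; stroke at Sf1)
#1 →I1  (prefer integral on I1)
#2 →J1  (C1 outputs effort q/C1)
#3 →I2  (J1 effort already set via bond 2)

b0 stroke at Sf1
b1 stroke at I1
b2 stroke at J1
b3 stroke at I2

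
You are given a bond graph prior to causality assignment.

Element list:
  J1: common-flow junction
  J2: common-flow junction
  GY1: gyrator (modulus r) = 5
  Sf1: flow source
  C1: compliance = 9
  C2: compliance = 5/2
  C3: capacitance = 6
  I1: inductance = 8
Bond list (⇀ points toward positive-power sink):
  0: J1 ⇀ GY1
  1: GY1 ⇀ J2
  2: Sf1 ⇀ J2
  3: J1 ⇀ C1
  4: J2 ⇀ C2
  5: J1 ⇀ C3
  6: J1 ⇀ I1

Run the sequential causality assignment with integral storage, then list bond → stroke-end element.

bond 0 |J1
bond 1 |J2
bond 2 |Sf1
bond 3 |J1
bond 4 |J2
bond 5 |J1
bond 6 |I1

#2 stroke→Sf1  (Sf1 (Sf) sets flow on bond)
#1 stroke→J2  (J2 flow already set via bond 2)
#4 stroke→J2  (1-jn J2 has f-setter on 2)
#0 stroke→J1  (GY GY1: same side as bond 1)
#3 stroke→J1  (C1: C, integral causality)
#5 stroke→J1  (C3 outputs effort q/C3)
#6 stroke→I1  (J1: last free bond brings flow in)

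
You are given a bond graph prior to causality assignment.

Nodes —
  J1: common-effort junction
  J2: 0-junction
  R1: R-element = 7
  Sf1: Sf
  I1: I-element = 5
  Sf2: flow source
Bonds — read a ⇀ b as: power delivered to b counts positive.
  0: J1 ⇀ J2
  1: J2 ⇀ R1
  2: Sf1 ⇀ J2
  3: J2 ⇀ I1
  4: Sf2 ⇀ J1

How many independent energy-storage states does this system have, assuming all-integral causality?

1  (I1 all integral)

β2 |Sf1  (Sf1 (Sf) sets flow on bond)
β4 |Sf2  (Sf2 fixes flow; stroke at Sf2)
β0 |J1  (closing 0-jn rule on J1)
β3 |I1  (I1 outputs flow p/I1)
β1 |J2  (only one effort-in slot at J2)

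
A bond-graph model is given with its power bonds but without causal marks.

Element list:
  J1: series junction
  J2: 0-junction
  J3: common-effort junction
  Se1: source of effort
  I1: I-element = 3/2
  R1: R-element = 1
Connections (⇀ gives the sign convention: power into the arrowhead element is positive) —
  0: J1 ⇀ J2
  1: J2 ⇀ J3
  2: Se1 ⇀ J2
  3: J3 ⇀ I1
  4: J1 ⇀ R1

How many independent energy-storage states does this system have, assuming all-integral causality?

1  (I1 all integral)

bond 2 stroke at J2  (source Se1 imposes e)
bond 0 stroke at J1  (common-e at J2 fixed by 2)
bond 1 stroke at J3  (common-e at J2 fixed by 2)
bond 3 stroke at I1  (J3 effort already set via bond 1)
bond 4 stroke at R1  (closing 1-jn rule on J1)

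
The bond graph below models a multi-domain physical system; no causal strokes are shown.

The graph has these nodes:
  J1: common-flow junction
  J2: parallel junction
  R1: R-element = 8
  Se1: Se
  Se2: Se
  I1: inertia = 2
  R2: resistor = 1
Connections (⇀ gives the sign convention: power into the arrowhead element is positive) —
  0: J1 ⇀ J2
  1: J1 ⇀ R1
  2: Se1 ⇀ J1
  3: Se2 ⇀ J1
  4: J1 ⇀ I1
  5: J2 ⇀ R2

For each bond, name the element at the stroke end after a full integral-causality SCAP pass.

#0 |J1
#1 |J1
#2 |J1
#3 |J1
#4 |I1
#5 |J2

#2 →J1  (Se1: effort source, stroke at far end)
#3 →J1  (Se2 fixes effort; stroke away)
#4 →I1  (I1 outputs flow p/I1)
#0 →J1  (common-f at J1 fixed by 4)
#1 →J1  (J1: bond 4 brought flow, rest push out)
#5 →J2  (J2: last free bond brings effort in)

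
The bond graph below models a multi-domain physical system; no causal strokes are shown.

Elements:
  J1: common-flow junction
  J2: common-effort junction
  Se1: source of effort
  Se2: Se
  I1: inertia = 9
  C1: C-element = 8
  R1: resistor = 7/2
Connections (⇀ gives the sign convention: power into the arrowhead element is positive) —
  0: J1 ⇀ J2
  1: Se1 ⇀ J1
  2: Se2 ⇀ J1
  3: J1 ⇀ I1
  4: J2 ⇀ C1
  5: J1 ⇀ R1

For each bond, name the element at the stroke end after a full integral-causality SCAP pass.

b0 →J1
b1 →J1
b2 →J1
b3 →I1
b4 →J2
b5 →J1

β1 stroke→J1  (Se1: effort source, stroke at far end)
β2 stroke→J1  (Se2 (Se) sets effort on bond)
β3 stroke→I1  (I1 outputs flow p/I1)
β0 stroke→J1  (1-jn J1 has f-setter on 3)
β5 stroke→J1  (J1 flow already set via bond 3)
β4 stroke→J2  (J2 needs exactly one e-in)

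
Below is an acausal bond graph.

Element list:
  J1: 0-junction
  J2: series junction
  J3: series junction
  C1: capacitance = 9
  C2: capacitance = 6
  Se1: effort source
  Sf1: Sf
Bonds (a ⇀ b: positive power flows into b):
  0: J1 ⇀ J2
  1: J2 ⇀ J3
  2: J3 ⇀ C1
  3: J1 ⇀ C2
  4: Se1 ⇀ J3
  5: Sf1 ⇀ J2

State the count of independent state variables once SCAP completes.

b4 |J3  (source Se1 imposes e)
b5 |Sf1  (Sf1 (Sf) sets flow on bond)
b0 |J2  (J2 flow already set via bond 5)
b1 |J2  (J2 flow already set via bond 5)
b2 |J3  (J3: bond 1 brought flow, rest push out)
b3 |J1  (only one effort-in slot at J1)

2  (C1, C2 all integral)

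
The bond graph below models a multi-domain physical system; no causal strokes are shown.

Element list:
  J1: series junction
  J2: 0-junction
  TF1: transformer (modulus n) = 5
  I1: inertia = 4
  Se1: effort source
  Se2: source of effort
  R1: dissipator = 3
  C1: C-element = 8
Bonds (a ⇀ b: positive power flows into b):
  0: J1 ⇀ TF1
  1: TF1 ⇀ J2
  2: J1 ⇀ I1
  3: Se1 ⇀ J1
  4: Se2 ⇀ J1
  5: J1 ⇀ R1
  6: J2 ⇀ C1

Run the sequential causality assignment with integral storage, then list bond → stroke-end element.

#0 stroke→J1
#1 stroke→TF1
#2 stroke→I1
#3 stroke→J1
#4 stroke→J1
#5 stroke→J1
#6 stroke→J2

β3 |J1  (Se1 fixes effort; stroke away)
β4 |J1  (Se2 fixes effort; stroke away)
β2 |I1  (prefer integral on I1)
β0 |J1  (1-jn J1 has f-setter on 2)
β5 |J1  (1-jn J1 has f-setter on 2)
β1 |TF1  (TF1 one-in-one-out from 0)
β6 |J2  (J2: last free bond brings effort in)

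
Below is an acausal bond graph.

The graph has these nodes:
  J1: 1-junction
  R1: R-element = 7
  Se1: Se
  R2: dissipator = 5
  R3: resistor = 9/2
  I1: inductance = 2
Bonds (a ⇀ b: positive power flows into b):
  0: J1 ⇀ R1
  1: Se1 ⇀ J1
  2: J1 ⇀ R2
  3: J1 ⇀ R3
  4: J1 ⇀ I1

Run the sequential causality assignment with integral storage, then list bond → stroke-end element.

bond 0 |J1
bond 1 |J1
bond 2 |J1
bond 3 |J1
bond 4 |I1

bond 1 →J1  (source Se1 imposes e)
bond 4 →I1  (I1: I, integral causality)
bond 0 →J1  (J1 flow already set via bond 4)
bond 2 →J1  (J1: bond 4 brought flow, rest push out)
bond 3 →J1  (J1 flow already set via bond 4)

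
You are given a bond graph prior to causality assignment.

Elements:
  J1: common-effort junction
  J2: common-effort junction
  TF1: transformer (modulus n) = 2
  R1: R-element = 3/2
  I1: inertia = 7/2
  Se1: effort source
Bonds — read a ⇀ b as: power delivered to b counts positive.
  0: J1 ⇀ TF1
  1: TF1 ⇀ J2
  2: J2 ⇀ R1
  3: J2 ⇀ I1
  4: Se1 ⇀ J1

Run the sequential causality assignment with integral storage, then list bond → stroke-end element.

#4 stroke at J1  (Se1 fixes effort; stroke away)
#0 stroke at TF1  (common-e at J1 fixed by 4)
#1 stroke at J2  (TF TF1: opposite of bond 0)
#2 stroke at R1  (0-jn J2 has e-setter on 1)
#3 stroke at I1  (J2: bond 1 brought effort, rest push out)

#0 stroke at TF1
#1 stroke at J2
#2 stroke at R1
#3 stroke at I1
#4 stroke at J1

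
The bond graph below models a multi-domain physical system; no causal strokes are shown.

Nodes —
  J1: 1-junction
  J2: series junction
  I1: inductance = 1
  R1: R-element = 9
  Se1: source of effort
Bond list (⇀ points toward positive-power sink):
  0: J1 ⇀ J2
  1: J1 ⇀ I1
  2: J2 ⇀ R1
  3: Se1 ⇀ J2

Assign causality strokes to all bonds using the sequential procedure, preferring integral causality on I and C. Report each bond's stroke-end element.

bond 0 stroke at J1
bond 1 stroke at I1
bond 2 stroke at J2
bond 3 stroke at J2

β3 stroke at J2  (Se1 (Se) sets effort on bond)
β1 stroke at I1  (I1 outputs flow p/I1)
β0 stroke at J1  (J1 flow already set via bond 1)
β2 stroke at J2  (common-f at J2 fixed by 0)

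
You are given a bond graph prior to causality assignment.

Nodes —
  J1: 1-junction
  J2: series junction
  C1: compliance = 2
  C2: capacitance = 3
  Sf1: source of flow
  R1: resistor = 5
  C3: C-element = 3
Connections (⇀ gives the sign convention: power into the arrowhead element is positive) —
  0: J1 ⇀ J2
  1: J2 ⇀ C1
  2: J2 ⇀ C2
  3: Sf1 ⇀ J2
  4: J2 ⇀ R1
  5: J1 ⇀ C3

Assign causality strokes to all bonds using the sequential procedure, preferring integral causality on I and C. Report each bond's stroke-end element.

β3 stroke→Sf1  (source Sf1 imposes f)
β0 stroke→J2  (1-jn J2 has f-setter on 3)
β1 stroke→J2  (1-jn J2 has f-setter on 3)
β2 stroke→J2  (J2 flow already set via bond 3)
β4 stroke→J2  (1-jn J2 has f-setter on 3)
β5 stroke→J1  (1-jn J1 has f-setter on 0)

#0 |J2
#1 |J2
#2 |J2
#3 |Sf1
#4 |J2
#5 |J1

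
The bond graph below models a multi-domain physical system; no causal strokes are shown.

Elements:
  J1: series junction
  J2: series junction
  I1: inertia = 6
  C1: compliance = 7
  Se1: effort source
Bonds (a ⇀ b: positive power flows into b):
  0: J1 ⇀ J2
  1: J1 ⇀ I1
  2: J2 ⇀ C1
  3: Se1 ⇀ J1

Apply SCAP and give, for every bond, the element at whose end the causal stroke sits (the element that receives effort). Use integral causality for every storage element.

b0 stroke→J1
b1 stroke→I1
b2 stroke→J2
b3 stroke→J1

#3 |J1  (Se1 (Se) sets effort on bond)
#1 |I1  (I1 integral (f out))
#0 |J1  (1-jn J1 has f-setter on 1)
#2 |J2  (J2 flow already set via bond 0)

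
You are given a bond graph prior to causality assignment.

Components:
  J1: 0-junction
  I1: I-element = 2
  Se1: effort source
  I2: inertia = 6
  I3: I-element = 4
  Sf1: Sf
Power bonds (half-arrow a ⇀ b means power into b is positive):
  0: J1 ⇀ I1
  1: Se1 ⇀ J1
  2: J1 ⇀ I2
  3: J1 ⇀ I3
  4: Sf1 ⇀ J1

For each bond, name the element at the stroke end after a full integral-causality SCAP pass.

β0 |I1
β1 |J1
β2 |I2
β3 |I3
β4 |Sf1

β1 |J1  (Se1: effort source, stroke at far end)
β4 |Sf1  (Sf1: flow source, stroke at near end)
β0 |I1  (0-jn J1 has e-setter on 1)
β2 |I2  (0-jn J1 has e-setter on 1)
β3 |I3  (common-e at J1 fixed by 1)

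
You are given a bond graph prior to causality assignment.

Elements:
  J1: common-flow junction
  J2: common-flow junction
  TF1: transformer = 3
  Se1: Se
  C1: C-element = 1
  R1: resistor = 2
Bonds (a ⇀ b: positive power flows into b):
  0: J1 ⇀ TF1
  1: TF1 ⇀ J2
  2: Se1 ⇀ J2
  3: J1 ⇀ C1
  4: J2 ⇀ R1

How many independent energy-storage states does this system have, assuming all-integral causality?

#2 stroke→J2  (Se1: effort source, stroke at far end)
#3 stroke→J1  (C1 integral (e out))
#0 stroke→TF1  (J1 needs exactly one f-in)
#1 stroke→J2  (TF1 one-in-one-out from 0)
#4 stroke→R1  (closing 1-jn rule on J2)

1  (C1 all integral)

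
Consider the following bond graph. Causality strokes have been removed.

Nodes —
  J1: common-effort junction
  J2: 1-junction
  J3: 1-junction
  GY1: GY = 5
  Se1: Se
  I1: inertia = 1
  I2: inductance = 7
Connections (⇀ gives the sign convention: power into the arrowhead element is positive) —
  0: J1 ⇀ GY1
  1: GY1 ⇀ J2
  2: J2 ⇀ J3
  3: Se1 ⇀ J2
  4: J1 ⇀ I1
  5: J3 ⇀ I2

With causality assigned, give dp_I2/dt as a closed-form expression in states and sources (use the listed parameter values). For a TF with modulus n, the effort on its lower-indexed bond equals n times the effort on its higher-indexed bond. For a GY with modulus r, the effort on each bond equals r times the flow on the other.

#3 |J2  (Se1 fixes effort; stroke away)
#4 |I1  (I1 integral (f out))
#0 |J1  (only one effort-in slot at J1)
#1 |J2  (GY1 both-in/both-out from 0)
#2 |J3  (closing 1-jn rule on J2)
#5 |I2  (closing 1-jn rule on J3)

dp_I2/dt = E_Se1 - 5*p_I1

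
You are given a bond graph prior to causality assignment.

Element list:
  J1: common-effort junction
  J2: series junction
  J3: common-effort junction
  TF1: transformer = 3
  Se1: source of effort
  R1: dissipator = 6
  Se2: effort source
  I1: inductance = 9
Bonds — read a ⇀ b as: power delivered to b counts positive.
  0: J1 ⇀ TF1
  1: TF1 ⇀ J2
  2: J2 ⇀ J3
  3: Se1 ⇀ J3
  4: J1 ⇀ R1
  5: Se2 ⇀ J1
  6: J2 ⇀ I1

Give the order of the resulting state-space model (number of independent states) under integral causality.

1  (I1 all integral)

b3 stroke at J3  (source Se1 imposes e)
b5 stroke at J1  (Se2 (Se) sets effort on bond)
b0 stroke at TF1  (J1 effort already set via bond 5)
b4 stroke at R1  (J1: bond 5 brought effort, rest push out)
b2 stroke at J2  (common-e at J3 fixed by 3)
b1 stroke at J2  (TF TF1: opposite of bond 0)
b6 stroke at I1  (J2 needs exactly one f-in)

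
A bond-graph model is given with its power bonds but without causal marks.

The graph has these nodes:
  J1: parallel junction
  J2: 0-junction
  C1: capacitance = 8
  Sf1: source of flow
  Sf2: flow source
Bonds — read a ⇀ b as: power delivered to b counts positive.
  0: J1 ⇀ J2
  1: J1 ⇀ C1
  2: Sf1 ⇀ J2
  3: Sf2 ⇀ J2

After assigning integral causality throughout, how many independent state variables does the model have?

#2 stroke at Sf1  (source Sf1 imposes f)
#3 stroke at Sf2  (source Sf2 imposes f)
#0 stroke at J2  (closing 0-jn rule on J2)
#1 stroke at J1  (only one effort-in slot at J1)

1  (C1 all integral)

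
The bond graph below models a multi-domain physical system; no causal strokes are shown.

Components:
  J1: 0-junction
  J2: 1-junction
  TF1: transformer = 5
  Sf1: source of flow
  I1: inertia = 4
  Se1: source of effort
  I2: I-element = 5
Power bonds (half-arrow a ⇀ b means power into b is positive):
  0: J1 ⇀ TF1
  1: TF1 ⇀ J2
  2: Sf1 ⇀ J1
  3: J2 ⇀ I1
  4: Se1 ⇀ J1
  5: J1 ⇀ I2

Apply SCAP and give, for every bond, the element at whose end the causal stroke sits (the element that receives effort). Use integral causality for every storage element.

#0 stroke→TF1
#1 stroke→J2
#2 stroke→Sf1
#3 stroke→I1
#4 stroke→J1
#5 stroke→I2

b2 stroke at Sf1  (Sf1 (Sf) sets flow on bond)
b4 stroke at J1  (Se1 (Se) sets effort on bond)
b0 stroke at TF1  (J1 effort already set via bond 4)
b5 stroke at I2  (J1 effort already set via bond 4)
b1 stroke at J2  (TF TF1: opposite of bond 0)
b3 stroke at I1  (J2: last free bond brings flow in)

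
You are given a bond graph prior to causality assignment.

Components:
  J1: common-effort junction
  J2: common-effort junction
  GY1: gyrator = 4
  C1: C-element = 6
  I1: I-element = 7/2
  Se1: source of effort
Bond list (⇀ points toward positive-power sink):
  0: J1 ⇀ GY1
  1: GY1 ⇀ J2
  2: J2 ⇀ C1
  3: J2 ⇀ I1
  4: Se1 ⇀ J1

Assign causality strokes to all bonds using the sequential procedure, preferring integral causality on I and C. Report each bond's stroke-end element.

bond 0 |GY1
bond 1 |GY1
bond 2 |J2
bond 3 |I1
bond 4 |J1

b4 →J1  (Se1: effort source, stroke at far end)
b0 →GY1  (J1 effort already set via bond 4)
b1 →GY1  (GY1 both-in/both-out from 0)
b2 →J2  (C1 outputs effort q/C1)
b3 →I1  (common-e at J2 fixed by 2)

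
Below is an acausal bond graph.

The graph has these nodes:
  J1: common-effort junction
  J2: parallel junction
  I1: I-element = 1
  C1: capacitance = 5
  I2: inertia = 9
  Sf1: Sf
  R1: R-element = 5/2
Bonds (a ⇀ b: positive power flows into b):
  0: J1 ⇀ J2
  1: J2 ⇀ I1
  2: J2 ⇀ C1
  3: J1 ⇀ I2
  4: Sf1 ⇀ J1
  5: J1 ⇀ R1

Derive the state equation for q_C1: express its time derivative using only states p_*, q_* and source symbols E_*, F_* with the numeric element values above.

dq_C1/dt = F_Sf1 - p_I1 - p_I2/9 - 2*q_C1/25

b4 |Sf1  (Sf1: flow source, stroke at near end)
b1 |I1  (prefer integral on I1)
b2 |J2  (prefer integral on C1)
b0 |J1  (0-jn J2 has e-setter on 2)
b3 |I2  (J1 effort already set via bond 0)
b5 |R1  (J1: bond 0 brought effort, rest push out)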